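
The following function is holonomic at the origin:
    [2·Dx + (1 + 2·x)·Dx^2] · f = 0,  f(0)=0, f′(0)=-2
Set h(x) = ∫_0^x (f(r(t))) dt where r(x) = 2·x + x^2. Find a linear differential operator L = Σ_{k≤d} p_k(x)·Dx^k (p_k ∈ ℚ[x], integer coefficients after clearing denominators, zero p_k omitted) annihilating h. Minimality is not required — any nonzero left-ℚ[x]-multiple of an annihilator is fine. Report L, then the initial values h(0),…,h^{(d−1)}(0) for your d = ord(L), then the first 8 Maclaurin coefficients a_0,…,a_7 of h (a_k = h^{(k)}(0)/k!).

L = (3 + 4·x + 2·x^2)·Dx^2 + (1 + 5·x + 6·x^2 + 2·x^3)·Dx^3  (order 3).
h: a_k = 0, 0, -2, 2, -10/3, 34/5, -232/15, 264/7, …
ICs: h(0) = 0, h′(0) = 0, h′′(0) = -4.

f: a_k = 0, -2, 2, -8/3, 4, -32/5, 32/3, -128/7, …
h₀=f(r): pull back L_f along r ⇒ L₀.
h=∫₀ˣh₀: take L = L₀·Dx.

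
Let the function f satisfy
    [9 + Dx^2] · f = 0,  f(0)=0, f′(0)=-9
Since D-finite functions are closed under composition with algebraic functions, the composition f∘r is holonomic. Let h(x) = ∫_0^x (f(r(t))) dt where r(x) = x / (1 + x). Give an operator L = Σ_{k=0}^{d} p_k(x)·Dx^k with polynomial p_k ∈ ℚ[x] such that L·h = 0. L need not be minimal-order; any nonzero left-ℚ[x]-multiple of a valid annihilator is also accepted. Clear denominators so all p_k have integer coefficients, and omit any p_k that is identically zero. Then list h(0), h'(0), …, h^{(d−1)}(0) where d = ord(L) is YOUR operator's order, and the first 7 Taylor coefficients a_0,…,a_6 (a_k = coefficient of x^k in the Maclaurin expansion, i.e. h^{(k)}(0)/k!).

L = 9·Dx + (2 + 6·x + 6·x^2 + 2·x^3)·Dx^2 + (1 + 4·x + 6·x^2 + 4·x^3 + x^4)·Dx^3  (order 3).
h: a_k = 0, 0, -9/2, 3, 9/8, -63/10, 879/80, …
ICs: h(0) = 0, h′(0) = 0, h′′(0) = -9.

f: a_k = 0, -9, 0, 27/2, 0, -243/40, 0, …
L₀ from L_f via x↦r, Dx↦r'^{-1}Dx.
∫: right-multiply L₀ by Dx.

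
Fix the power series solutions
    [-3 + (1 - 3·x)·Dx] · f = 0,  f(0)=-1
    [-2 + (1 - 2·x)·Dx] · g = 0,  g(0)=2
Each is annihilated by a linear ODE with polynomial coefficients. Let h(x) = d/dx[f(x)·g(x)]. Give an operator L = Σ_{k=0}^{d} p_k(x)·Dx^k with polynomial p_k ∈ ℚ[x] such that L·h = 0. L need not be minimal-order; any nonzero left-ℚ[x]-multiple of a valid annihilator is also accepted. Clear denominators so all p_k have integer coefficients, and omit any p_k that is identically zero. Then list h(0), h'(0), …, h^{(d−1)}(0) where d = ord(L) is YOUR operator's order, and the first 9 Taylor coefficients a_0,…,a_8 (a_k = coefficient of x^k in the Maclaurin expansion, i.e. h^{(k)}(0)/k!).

L = (38 - 180·x + 216·x^2) + (-5 + 37·x - 90·x^2 + 72·x^3)·Dx  (order 1).
h: a_k = -10, -76, -390, -1688, -6650, -24708, -88270, -306736, -1044450, …
ICs: h(0) = -10.

f: a_k = -1, -3, -9, -27, -81, -243, -729, -2187, -6561, …
g: a_k = 2, 4, 8, 16, 32, 64, 128, 256, 512, …
Product ⇒ symmetric product L₀, ord ≤ 1.
h₀' ⇒ L via d/dx closure of L₀.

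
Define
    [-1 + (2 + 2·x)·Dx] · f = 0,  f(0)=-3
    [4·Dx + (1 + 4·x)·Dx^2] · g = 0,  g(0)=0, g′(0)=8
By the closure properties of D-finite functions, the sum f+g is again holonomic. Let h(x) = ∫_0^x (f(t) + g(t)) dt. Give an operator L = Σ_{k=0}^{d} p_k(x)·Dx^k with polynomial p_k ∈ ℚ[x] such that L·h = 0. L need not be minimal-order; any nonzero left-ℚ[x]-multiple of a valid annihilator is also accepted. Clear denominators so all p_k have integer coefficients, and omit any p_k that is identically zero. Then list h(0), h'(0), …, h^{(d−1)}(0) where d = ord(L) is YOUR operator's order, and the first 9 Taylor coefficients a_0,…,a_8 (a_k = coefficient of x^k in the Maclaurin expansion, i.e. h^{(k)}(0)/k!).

L = (52 + 16·x)·Dx^2 + (125 + 232·x + 80·x^2)·Dx^3 + (14 + 78·x + 96·x^2 + 32·x^3)·Dx^4  (order 4).
h: a_k = 0, -3, 13/4, -125/24, 2039/192, -16369/640, 524183/7680, -4194115/21504, 67108171/114688, …
ICs: h(0) = 0, h′(0) = -3, h′′(0) = 13/2, h′′′(0) = -125/4.

f: a_k = -3, -3/2, 3/8, -3/16, 15/128, -21/256, 63/1024, -99/2048, 1287/32768, …
g: a_k = 0, 8, -16, 128/3, -128, 2048/5, -4096/3, 32768/7, -16384, …
Weyl lclm of L_f,L_g ⇒ L₀ (ord ≤ 3).
h=∫h₀ ⇒ L = L₀·Dx.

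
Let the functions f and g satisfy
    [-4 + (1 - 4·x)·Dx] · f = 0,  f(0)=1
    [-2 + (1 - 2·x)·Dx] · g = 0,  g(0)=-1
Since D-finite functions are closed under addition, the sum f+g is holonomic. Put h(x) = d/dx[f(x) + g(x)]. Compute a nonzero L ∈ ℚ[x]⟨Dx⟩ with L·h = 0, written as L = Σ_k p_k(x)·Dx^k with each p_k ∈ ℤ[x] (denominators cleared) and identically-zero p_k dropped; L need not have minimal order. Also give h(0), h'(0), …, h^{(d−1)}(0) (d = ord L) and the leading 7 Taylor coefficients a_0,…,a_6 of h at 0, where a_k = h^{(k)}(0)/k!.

L = 48 + (-18 + 48·x)·Dx + (1 - 6·x + 8·x^2)·Dx^2  (order 2).
h: a_k = 2, 24, 168, 960, 4960, 24192, 113792, …
ICs: h(0) = 2, h′(0) = 24.

f: a_k = 1, 4, 16, 64, 256, 1024, 4096, …
g: a_k = -1, -2, -4, -8, -16, -32, -64, …
L₀ := lclm(L_f,L_g); ord L₀ ≤ 1+1.
h₀' ⇒ L via d/dx closure of L₀.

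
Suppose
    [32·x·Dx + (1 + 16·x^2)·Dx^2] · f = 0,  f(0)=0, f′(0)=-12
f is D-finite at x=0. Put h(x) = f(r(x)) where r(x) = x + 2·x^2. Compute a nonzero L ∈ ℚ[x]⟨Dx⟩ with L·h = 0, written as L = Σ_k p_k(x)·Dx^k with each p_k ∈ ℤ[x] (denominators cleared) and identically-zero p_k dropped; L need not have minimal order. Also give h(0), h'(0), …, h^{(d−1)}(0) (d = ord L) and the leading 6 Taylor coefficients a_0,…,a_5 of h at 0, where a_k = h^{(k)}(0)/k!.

f: a_k = 0, -12, 0, 64, 0, -3072/5, …
L₀ from L_f via x↦r, Dx↦r'^{-1}Dx.
L = (-4 + 32·x + 256·x^2 + 768·x^3 + 768·x^4)·Dx + (1 + 4·x + 16·x^2 + 128·x^3 + 320·x^4 + 256·x^5)·Dx^2  (order 2).
h: a_k = 0, -12, -24, 64, 384, 768/5, …
ICs: h(0) = 0, h′(0) = -12.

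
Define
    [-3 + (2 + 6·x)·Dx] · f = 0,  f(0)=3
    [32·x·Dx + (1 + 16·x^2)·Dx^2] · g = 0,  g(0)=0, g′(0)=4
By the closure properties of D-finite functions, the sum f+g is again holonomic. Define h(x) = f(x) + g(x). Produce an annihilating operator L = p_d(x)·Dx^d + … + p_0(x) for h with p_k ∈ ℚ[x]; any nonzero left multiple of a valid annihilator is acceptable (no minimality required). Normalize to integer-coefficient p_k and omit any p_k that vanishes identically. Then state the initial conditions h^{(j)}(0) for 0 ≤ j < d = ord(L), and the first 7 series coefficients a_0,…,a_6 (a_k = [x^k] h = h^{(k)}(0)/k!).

f: a_k = 3, 9/2, -27/8, 81/16, -1215/128, 5103/256, -45927/1024, …
g: a_k = 0, 4, 0, -64/3, 0, 1024/5, 0, …
L₀ := lclm(L_f,L_g); ord L₀ ≤ 1+2.
L = (-192 - 1440·x + 9216·x^2 + 13824·x^3)·Dx + (-155 - 768·x + 4128·x^2 + 36864·x^3 + 48384·x^4)·Dx^2 + (-6 + 110·x + 576·x^2 + 2624·x^3 + 10752·x^4 + 13824·x^5)·Dx^3  (order 3).
h: a_k = 3, 17/2, -27/8, -781/48, -1215/128, 287659/1280, -45927/1024, …
ICs: h(0) = 3, h′(0) = 17/2, h′′(0) = -27/4.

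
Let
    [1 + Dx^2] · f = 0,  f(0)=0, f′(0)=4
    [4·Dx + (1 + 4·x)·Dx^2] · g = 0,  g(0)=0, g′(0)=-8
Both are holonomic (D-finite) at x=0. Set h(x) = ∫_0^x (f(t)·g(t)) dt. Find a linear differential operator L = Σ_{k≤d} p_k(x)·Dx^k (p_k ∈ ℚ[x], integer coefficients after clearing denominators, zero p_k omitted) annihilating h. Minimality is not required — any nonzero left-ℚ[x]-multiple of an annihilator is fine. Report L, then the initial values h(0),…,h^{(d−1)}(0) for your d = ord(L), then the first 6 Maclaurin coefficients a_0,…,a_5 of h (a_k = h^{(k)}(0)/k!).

f: a_k = 0, 4, 0, -2/3, 0, 1/30, …
g: a_k = 0, -8, 16, -128/3, 128, -2048/5, …
h₀=f·g: eliminate ⇒ L₀, order ≤ 2·2.
∫: right-multiply L₀ by Dx.
L = (-147 - 144·x - 224·x^2 + 256·x^3 + 256·x^4)·Dx + (-56 - 160·x + 384·x^2 + 512·x^3)·Dx^2 + (-150 - 160·x - 192·x^2 + 512·x^3 + 512·x^4)·Dx^3 + (-56 - 160·x + 384·x^2 + 512·x^3)·Dx^4 + (-3 - 16·x + 32·x^2 + 256·x^3 + 256·x^4)·Dx^5  (order 5).
h: a_k = 0, 0, 0, -32/3, 16, -496/15, …
ICs: h(0) = 0, h′(0) = 0, h′′(0) = 0, h′′′(0) = -64, h′′′′(0) = 384.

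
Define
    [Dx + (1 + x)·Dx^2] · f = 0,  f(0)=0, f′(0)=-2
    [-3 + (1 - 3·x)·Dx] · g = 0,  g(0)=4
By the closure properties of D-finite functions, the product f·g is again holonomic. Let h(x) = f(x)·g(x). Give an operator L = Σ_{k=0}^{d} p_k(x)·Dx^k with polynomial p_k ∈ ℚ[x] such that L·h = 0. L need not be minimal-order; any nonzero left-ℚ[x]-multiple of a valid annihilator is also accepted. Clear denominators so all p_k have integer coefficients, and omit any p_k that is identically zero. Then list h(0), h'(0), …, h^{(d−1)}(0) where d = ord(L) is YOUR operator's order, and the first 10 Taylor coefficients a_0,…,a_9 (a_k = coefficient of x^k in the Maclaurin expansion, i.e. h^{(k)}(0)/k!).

f: a_k = 0, -2, 1, -2/3, 1/2, -2/5, 1/3, -2/7, 1/4, -2/9, …
g: a_k = 4, 12, 36, 108, 324, 972, 2916, 8748, 26244, 78732, …
Sym-product of L_f,L_g gives L₀ (≤ ord 2).
L = 3 + (5 + 9·x)·Dx + (-1 + 2·x + 3·x^2)·Dx^2  (order 2).
h: a_k = 0, -8, -20, -188/3, -186, -2798/5, -25162/15, -176174/35, -528487/35, -14269429/315, …
ICs: h(0) = 0, h′(0) = -8.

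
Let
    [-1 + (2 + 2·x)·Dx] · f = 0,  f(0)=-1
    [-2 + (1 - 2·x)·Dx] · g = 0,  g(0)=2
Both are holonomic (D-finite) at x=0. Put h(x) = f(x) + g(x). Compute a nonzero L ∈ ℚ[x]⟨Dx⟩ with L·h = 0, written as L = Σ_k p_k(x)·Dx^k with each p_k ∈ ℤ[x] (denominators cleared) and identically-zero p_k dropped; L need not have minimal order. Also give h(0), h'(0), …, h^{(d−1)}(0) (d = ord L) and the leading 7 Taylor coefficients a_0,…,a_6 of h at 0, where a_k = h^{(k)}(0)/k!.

L = (6 + 4·x) + (-11 - 20·x - 12·x^2)·Dx + (2 + 2·x - 8·x^2 - 8·x^3)·Dx^2  (order 2).
h: a_k = 1, 7/2, 65/8, 255/16, 4101/128, 16377/256, 131093/1024, …
ICs: h(0) = 1, h′(0) = 7/2.

f: a_k = -1, -1/2, 1/8, -1/16, 5/128, -7/256, 21/1024, …
g: a_k = 2, 4, 8, 16, 32, 64, 128, …
f+g: L₀ = lclm(L_f,L_g), ord ≤ 1+1.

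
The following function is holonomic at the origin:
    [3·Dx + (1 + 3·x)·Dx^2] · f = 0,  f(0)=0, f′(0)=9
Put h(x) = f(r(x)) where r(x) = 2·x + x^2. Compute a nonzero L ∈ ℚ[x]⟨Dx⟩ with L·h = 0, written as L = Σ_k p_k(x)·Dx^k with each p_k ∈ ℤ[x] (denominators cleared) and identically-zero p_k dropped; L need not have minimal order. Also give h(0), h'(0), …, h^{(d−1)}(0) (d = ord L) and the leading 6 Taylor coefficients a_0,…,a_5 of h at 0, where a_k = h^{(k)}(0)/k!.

f: a_k = 0, 9, -27/2, 27, -243/4, 729/5, …
h₀=f(r): pull back L_f along r ⇒ L₀.
L = (5 + 6·x + 3·x^2)·Dx + (1 + 7·x + 9·x^2 + 3·x^3)·Dx^2  (order 2).
h: a_k = 0, 18, -45, 162, -1323/2, 14418/5, …
ICs: h(0) = 0, h′(0) = 18.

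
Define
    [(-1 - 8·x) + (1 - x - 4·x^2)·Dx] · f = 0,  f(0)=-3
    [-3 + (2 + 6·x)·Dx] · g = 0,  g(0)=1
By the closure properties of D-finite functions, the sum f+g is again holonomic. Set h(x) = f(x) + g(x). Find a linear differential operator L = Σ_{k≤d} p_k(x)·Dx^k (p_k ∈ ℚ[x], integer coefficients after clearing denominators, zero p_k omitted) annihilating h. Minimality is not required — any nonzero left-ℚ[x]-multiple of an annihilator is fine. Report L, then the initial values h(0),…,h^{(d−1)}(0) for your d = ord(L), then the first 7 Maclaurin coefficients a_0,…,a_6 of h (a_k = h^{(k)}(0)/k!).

L = (-69 - 387·x - 900·x^2 - 1440·x^3) + (49 + 318·x + 1257·x^2 + 3240·x^3 + 3600·x^4)·Dx + (2 - 46·x - 234·x^2 + 86·x^3 + 1440·x^4 + 1440·x^5)·Dx^2  (order 2).
h: a_k = -2, -3/2, -129/8, -405/16, -11541/128, -48219/256, -571341/1024, …
ICs: h(0) = -2, h′(0) = -3/2.

f: a_k = -3, -3, -15, -27, -87, -195, -543, …
g: a_k = 1, 3/2, -9/8, 27/16, -405/128, 1701/256, -15309/1024, …
h₀=f+g: left-lcm gives L₀, ord ≤ 2.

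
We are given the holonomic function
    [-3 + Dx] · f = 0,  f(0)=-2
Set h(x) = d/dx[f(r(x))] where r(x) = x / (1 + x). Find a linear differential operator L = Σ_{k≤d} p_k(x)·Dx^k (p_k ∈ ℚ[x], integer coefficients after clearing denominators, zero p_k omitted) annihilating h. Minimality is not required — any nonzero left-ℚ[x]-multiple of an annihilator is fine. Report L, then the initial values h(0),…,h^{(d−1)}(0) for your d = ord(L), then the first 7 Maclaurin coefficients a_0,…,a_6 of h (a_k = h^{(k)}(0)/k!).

f: a_k = -2, -6, -9, -9, -27/4, -81/20, -81/40, …
f∘r: x↦r, Dx↦Dx/r' in L_f ⇒ L₀.
Derive L from L₀ (diff closure).
L = (1 - 2·x) + (-1 - 2·x - x^2)·Dx  (order 1).
h: a_k = -6, -6, 9, -3, -21/4, 207/20, -411/40, …
ICs: h(0) = -6.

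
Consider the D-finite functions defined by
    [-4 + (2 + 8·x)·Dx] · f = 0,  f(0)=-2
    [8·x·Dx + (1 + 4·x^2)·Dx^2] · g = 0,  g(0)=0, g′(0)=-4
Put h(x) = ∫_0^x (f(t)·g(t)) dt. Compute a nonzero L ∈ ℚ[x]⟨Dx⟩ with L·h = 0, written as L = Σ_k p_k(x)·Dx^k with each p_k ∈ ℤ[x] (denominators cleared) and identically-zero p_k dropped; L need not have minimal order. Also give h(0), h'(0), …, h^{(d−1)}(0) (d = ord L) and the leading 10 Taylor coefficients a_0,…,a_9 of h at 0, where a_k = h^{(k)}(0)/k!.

L = (12 - 16·x - 16·x^2)·Dx + (-4 - 8·x + 48·x^2 + 64·x^3)·Dx^2 + (1 + 8·x + 20·x^2 + 32·x^3 + 64·x^4)·Dx^3  (order 3).
h: a_k = 0, 0, 4, 16/3, -20/3, 32/15, -248/45, 3488/105, -9052/105, 185792/945, …
ICs: h(0) = 0, h′(0) = 0, h′′(0) = 8.

f: a_k = -2, -4, 4, -8, 20, -56, 168, -528, 1716, -5720, …
g: a_k = 0, -4, 0, 16/3, 0, -64/5, 0, 256/7, 0, -1024/9, …
h₀=f·g: eliminate ⇒ L₀, order ≤ 1·2.
Integrate: L := L₀·Dx.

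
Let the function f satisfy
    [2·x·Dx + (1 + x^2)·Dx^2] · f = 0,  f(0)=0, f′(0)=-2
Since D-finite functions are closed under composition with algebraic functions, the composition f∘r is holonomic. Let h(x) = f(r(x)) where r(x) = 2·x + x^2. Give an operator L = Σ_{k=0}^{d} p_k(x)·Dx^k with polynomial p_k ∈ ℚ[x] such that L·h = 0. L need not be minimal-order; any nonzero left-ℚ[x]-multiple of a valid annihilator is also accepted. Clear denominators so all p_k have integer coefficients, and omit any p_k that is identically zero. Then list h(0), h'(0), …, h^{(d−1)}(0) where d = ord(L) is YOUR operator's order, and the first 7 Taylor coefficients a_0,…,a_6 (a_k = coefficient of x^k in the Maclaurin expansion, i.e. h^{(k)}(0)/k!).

f: a_k = 0, -2, 0, 2/3, 0, -2/5, 0, …
L₀ from L_f via x↦r, Dx↦r'^{-1}Dx.
L = (-1 + 8·x + 16·x^2 + 12·x^3 + 3·x^4)·Dx + (1 + x + 4·x^2 + 8·x^3 + 5·x^4 + x^5)·Dx^2  (order 2).
h: a_k = 0, -4, -2, 16/3, 8, -44/5, -94/3, …
ICs: h(0) = 0, h′(0) = -4.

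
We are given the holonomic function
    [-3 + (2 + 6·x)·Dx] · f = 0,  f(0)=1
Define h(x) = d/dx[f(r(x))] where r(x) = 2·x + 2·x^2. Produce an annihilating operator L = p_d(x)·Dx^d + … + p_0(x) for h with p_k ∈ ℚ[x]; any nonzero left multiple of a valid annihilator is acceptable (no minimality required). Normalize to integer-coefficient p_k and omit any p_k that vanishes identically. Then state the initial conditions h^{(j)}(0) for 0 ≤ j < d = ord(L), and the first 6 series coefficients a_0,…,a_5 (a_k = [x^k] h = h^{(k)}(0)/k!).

f: a_k = 1, 3/2, -9/8, 27/16, -405/128, 1701/256, …
Substitute x→r, Dx→(1/r')Dx; clear ⇒ L₀.
Differentiate: ansatz ord ≤ ord L₀ ⇒ L.
L = -1 + (-1 - 8·x - 18·x^2 - 12·x^3)·Dx  (order 1).
h: a_k = 3, -3, 27/2, -117/2, 2025/8, -8829/8, …
ICs: h(0) = 3.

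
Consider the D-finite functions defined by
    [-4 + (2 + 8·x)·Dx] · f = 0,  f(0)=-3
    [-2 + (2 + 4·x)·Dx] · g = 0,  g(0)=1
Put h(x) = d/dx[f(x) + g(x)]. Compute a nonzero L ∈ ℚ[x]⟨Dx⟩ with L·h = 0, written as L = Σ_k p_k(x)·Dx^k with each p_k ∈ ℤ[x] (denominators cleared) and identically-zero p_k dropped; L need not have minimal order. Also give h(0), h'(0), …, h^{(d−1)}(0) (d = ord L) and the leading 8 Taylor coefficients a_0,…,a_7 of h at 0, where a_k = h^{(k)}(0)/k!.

f: a_k = -3, -6, 6, -12, 30, -84, 252, -792, …
g: a_k = 1, 1, -1/2, 1/2, -5/8, 7/8, -21/16, 33/16, …
h₀=f+g: left-lcm gives L₀, ord ≤ 2.
h=h₀': d/dx-closure on L₀ ⇒ L.
L = -6 + (-9 - 24·x)·Dx + (-1 - 6·x - 8·x^2)·Dx^2  (order 2).
h: a_k = -5, 11, -69/2, 235/2, -3325/8, 12033/8, -88473/16, 329043/16, …
ICs: h(0) = -5, h′(0) = 11.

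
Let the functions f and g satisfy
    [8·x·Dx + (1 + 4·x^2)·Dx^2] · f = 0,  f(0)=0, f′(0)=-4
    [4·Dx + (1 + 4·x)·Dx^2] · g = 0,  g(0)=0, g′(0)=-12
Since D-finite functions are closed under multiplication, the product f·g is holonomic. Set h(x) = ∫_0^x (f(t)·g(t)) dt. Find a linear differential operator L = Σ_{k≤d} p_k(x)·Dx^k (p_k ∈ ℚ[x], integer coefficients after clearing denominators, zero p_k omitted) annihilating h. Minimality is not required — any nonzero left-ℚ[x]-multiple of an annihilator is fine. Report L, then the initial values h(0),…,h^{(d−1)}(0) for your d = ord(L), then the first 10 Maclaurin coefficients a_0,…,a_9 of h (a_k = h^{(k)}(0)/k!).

f: a_k = 0, -4, 0, 16/3, 0, -64/5, 0, 256/7, 0, -1024/9, …
g: a_k = 0, -12, 24, -64, 192, -3072/5, 2048, -49152/7, 24576, -262144/3, …
f·g: L₀ = L_f ⊗_s L_g, ord ≤ 2·2.
h=∫₀ˣh₀: take L = L₀·Dx.
L = (96 + 640·x + 1408·x^2 + 7680·x^3 + 15360·x^4 + 26624·x^5 + 8192·x^7)·Dx^2 + (24 + 320·x + 2656·x^2 + 9728·x^3 + 28160·x^4 + 47616·x^5 + 71680·x^6 + 6144·x^7 + 28672·x^8)·Dx^3 + (12 + 104·x + 672·x^2 + 2976·x^3 + 8256·x^4 + 18048·x^5 + 24576·x^6 + 35328·x^7 + 6144·x^8 + 16384·x^9)·Dx^4 + (1 + 12·x + 68·x^2 + 256·x^3 + 696·x^4 + 1536·x^5 + 2688·x^6 + 3072·x^7 + 4224·x^8 + 1024·x^9 + 2048·x^10)·Dx^5  (order 5).
h: a_k = 0, 0, 0, 16, -24, 192/5, -320/3, 4864/15, -4672/5, 41984/15, …
ICs: h(0) = 0, h′(0) = 0, h′′(0) = 0, h′′′(0) = 96, h′′′′(0) = -576.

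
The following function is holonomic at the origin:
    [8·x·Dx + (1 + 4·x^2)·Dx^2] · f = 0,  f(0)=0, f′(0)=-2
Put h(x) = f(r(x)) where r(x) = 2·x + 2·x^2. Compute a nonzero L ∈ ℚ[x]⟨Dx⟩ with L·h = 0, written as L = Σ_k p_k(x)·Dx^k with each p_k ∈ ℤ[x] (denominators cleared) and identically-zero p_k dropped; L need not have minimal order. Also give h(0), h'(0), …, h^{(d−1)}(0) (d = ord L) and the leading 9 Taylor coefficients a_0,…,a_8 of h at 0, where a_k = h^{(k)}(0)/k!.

f: a_k = 0, -2, 0, 8/3, 0, -32/5, 0, 128/7, 0, …
Substitute x→r, Dx→(1/r')Dx; clear ⇒ L₀.
L = (-2 + 32·x + 128·x^2 + 192·x^3 + 96·x^4)·Dx + (1 + 2·x + 16·x^2 + 64·x^3 + 80·x^4 + 32·x^5)·Dx^2  (order 2).
h: a_k = 0, -4, -4, 64/3, 64, -704/5, -3008/3, 2048/7, 14336, …
ICs: h(0) = 0, h′(0) = -4.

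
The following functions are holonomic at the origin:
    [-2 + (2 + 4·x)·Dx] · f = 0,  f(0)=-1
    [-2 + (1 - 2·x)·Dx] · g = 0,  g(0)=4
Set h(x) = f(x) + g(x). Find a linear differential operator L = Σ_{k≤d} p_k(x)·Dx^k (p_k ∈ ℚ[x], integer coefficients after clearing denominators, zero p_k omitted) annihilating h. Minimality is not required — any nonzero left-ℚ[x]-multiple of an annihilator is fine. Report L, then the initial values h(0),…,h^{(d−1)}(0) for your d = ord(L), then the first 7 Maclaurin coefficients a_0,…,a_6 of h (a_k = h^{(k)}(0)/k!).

L = (10 + 12·x) + (-9 - 28·x - 36·x^2)·Dx + (1 + 6·x - 4·x^2 - 24·x^3)·Dx^2  (order 2).
h: a_k = 3, 7, 33/2, 63/2, 517/8, 1017/8, 4117/16, …
ICs: h(0) = 3, h′(0) = 7.

f: a_k = -1, -1, 1/2, -1/2, 5/8, -7/8, 21/16, …
g: a_k = 4, 8, 16, 32, 64, 128, 256, …
Sum ⇒ L₀ = lclm(L_f,L_g) in ℚ(x)⟨Dx⟩.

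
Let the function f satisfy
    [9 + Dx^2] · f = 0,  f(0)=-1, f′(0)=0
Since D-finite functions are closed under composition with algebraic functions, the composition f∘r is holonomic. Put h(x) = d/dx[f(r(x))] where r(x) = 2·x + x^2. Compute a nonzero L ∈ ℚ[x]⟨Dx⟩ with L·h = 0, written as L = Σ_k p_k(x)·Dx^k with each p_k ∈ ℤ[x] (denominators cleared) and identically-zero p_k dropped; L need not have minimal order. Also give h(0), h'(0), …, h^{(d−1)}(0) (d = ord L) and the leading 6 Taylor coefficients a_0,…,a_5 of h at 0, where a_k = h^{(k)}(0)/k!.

L = (39 + 144·x + 216·x^2 + 144·x^3 + 36·x^4) + (-3 - 3·x)·Dx + (1 + 2·x + x^2)·Dx^2  (order 2).
h: a_k = 0, 36, 54, -198, -540, -486/5, …
ICs: h(0) = 0, h′(0) = 36.

f: a_k = -1, 0, 9/2, 0, -27/8, 0, …
f∘r: x↦r, Dx↦Dx/r' in L_f ⇒ L₀.
h=h₀': d/dx-closure on L₀ ⇒ L.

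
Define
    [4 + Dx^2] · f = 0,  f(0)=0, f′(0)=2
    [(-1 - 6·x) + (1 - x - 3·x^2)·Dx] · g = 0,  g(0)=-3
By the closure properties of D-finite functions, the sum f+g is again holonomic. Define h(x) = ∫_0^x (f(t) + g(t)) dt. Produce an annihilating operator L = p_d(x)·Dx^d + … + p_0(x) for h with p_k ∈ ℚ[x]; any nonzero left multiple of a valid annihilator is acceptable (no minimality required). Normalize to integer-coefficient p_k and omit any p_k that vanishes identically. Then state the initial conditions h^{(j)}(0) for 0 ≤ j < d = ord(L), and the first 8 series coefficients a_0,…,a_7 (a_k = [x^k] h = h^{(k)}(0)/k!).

f: a_k = 0, 2, 0, -4/3, 0, 4/15, 0, -8/315, …
g: a_k = -3, -3, -12, -21, -57, -120, -291, -651, …
Sum ⇒ L₀ = lclm(L_f,L_g) in ℚ(x)⟨Dx⟩.
h=∫h₀ ⇒ L = L₀·Dx.
L = (-92 - 608·x - 512·x^2 - 1104·x^3 - 360·x^4 - 432·x^5)·Dx + (24 - 4·x - 24·x^2 - 80·x^3 - 180·x^4 - 216·x^5 - 216·x^6)·Dx^2 + (-23 - 152·x - 128·x^2 - 276·x^3 - 90·x^4 - 108·x^5)·Dx^3 + (6 - x - 6·x^2 - 20·x^3 - 45·x^4 - 54·x^5 - 54·x^6)·Dx^4  (order 4).
h: a_k = 0, -3, -1/2, -4, -67/12, -57/5, -898/45, -291/7, …
ICs: h(0) = 0, h′(0) = -3, h′′(0) = -1, h′′′(0) = -24.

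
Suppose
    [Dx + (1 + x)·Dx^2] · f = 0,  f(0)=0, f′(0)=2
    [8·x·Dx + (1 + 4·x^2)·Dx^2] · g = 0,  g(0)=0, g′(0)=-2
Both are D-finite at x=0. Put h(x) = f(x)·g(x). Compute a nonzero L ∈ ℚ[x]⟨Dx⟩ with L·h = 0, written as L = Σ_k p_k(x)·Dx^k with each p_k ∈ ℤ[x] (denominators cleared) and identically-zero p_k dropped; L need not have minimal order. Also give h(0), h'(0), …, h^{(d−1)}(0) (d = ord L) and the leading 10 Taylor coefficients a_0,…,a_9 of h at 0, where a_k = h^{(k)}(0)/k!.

f: a_k = 0, 2, -1, 2/3, -1/2, 2/5, -1/3, 2/7, -1/4, 2/9, …
g: a_k = 0, -2, 0, 8/3, 0, -32/5, 0, 128/7, 0, -512/9, …
Sym-product of L_f,L_g gives L₀ (≤ ord 4).
L = (288 + 560·x + 3584·x^2 + 8640·x^3 + 7680·x^4 + 3328·x^5 + 1024·x^7)·Dx + (258 + 1840·x + 6992·x^2 + 19264·x^3 + 29440·x^4 + 23808·x^5 + 8960·x^6 + 3072·x^7 + 3584·x^8)·Dx^2 + (36 + 628·x + 2496·x^2 + 6192·x^3 + 12288·x^4 + 15936·x^5 + 12288·x^6 + 5376·x^7 + 3072·x^8 + 2048·x^9)·Dx^3 + (17 + 66·x + 241·x^2 + 608·x^3 + 1152·x^4 + 1728·x^5 + 2016·x^6 + 1536·x^7 + 768·x^8 + 512·x^9 + 256·x^10)·Dx^4  (order 4).
h: a_k = 0, 0, -4, 2, 4, -5/3, -532/45, 86/15, 164/5, -9749/630, …
ICs: h(0) = 0, h′(0) = 0, h′′(0) = -8, h′′′(0) = 12.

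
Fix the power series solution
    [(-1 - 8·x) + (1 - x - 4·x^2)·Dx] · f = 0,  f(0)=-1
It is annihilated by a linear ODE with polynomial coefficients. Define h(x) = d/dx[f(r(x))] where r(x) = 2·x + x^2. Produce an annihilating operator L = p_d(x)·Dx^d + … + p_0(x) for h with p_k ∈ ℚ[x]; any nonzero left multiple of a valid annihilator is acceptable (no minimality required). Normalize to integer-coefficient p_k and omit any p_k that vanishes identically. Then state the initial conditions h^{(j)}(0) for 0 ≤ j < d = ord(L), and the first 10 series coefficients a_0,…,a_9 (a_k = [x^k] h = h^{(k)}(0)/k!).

L = (21 + 150·x + 987·x^2 + 2192·x^3 + 2148·x^4 + 960·x^5 + 160·x^6) + (-1 - 15·x + 27·x^2 + 345·x^3 + 700·x^4 + 588·x^5 + 224·x^6 + 32·x^7)·Dx  (order 1).
h: a_k = -2, -42, -276, -2308, -15310, -104934, -676424, -4335016, -27167130, -168651170, …
ICs: h(0) = -2.

f: a_k = -1, -1, -5, -9, -29, -65, -181, -441, -1165, -2929, …
L₀ from L_f via x↦r, Dx↦r'^{-1}Dx.
Derive L from L₀ (diff closure).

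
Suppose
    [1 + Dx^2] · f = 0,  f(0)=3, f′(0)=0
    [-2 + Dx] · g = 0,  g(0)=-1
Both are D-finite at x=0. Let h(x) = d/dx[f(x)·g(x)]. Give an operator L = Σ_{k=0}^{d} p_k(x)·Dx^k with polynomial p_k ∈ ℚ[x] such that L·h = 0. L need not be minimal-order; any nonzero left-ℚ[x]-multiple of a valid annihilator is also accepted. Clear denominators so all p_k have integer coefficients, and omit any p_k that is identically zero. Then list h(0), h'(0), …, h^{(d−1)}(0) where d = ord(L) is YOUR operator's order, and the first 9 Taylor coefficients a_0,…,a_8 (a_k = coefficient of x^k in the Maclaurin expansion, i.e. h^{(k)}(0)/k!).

f: a_k = 3, 0, -3/2, 0, 1/8, 0, -1/240, 0, 1/13440, …
g: a_k = -1, -2, -2, -4/3, -2/3, -4/15, -4/45, -8/315, -2/315, …
Product ⇒ symmetric product L₀, ord ≤ 2.
h=h₀': d/dx-closure on L₀ ⇒ L.
L = 5 - 4·Dx + Dx^2  (order 2).
h: a_k = -6, -9, -3, 7/2, 19/4, 117/40, 139/120, 527/1680, 359/6720, …
ICs: h(0) = -6, h′(0) = -9.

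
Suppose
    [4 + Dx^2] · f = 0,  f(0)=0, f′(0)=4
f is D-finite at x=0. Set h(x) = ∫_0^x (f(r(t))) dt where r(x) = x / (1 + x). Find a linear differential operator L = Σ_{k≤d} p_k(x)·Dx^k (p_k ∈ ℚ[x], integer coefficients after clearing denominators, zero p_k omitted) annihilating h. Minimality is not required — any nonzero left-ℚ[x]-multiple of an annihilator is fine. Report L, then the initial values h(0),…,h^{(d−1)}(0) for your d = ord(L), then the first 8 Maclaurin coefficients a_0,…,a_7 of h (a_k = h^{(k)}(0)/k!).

L = 4·Dx + (2 + 6·x + 6·x^2 + 2·x^3)·Dx^2 + (1 + 4·x + 6·x^2 + 4·x^3 + x^4)·Dx^3  (order 3).
h: a_k = 0, 0, 2, -4/3, 1/3, 4/5, -86/45, 20/7, …
ICs: h(0) = 0, h′(0) = 0, h′′(0) = 4.

f: a_k = 0, 4, 0, -8/3, 0, 8/15, 0, -16/315, …
Change of var in L_f (x↦r) gives L₀.
h=∫h₀ ⇒ L = L₀·Dx.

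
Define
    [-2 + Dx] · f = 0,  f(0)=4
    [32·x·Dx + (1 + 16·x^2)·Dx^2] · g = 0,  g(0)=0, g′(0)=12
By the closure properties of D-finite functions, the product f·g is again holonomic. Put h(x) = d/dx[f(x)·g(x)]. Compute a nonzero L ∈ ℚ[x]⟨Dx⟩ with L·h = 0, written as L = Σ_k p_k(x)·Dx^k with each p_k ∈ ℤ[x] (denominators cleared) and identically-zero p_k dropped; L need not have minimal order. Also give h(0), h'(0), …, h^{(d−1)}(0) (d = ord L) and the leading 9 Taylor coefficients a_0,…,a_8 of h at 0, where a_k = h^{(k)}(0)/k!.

L = (-28 - 128·x + 1664·x^2 - 2048·x^3 + 1024·x^4) + (12 + 96·x - 896·x^2 + 1536·x^3 - 1024·x^4)·Dx + (1 - 16·x + 32·x^2 - 256·x^3 + 256·x^4)·Dx^2  (order 2).
h: a_k = 48, 192, -480, -1792, 9888, 27520, -816832/5, -44489728/105, 92914784/35, …
ICs: h(0) = 48, h′(0) = 192.

f: a_k = 4, 8, 8, 16/3, 8/3, 16/15, 16/45, 32/315, 8/315, …
g: a_k = 0, 12, 0, -64, 0, 3072/5, 0, -49152/7, 0, …
Sym-product of L_f,L_g gives L₀ (≤ ord 2).
h=h₀': d/dx-closure on L₀ ⇒ L.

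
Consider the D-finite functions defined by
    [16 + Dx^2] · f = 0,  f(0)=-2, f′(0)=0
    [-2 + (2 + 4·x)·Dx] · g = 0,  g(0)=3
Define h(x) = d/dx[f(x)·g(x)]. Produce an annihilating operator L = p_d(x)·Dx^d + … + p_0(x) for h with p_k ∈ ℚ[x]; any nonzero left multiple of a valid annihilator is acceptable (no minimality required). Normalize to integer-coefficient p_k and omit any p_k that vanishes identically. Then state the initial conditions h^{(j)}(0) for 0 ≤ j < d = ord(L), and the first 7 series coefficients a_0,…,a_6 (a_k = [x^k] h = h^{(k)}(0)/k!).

f: a_k = -2, 0, 16, 0, -64/3, 0, 512/45, …
g: a_k = 3, 3, -3/2, 3/2, -15/8, 21/8, -63/16, …
h₀=f·g: eliminate ⇒ L₀, order ≤ 2·1.
h₀' ⇒ L via d/dx closure of L₀.
L = (413 + 2688·x + 6784·x^2 + 8192·x^3 + 4096·x^4) + (-26 - 180·x - 384·x^2 - 256·x^3)·Dx + (19 + 140·x + 396·x^2 + 512·x^3 + 256·x^4)·Dx^2  (order 2).
h: a_k = -6, 102, 135, -337, -905/4, 5281/20, 26677/120, …
ICs: h(0) = -6, h′(0) = 102.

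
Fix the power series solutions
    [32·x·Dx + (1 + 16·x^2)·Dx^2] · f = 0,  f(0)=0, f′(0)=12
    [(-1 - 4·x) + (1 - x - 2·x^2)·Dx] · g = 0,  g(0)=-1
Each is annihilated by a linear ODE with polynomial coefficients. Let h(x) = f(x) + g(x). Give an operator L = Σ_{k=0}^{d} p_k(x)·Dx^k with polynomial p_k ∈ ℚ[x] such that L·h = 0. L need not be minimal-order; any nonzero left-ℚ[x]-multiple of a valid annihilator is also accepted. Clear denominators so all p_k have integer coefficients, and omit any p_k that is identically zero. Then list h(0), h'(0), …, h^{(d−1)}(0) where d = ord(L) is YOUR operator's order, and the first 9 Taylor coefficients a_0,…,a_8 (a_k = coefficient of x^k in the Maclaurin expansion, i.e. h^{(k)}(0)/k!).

L = (96 - 384·x - 6912·x^2 - 15360·x^3 - 40704·x^4 - 12288·x^6)·Dx + (-31 - 104·x + 392·x^2 - 736·x^3 - 14912·x^4 - 27904·x^5 - 3072·x^6 - 12288·x^7)·Dx^2 + (3 + 19·x + 128·x^2 + 152·x^3 + 1128·x^4 - 2496·x^5 - 2560·x^6 - 1024·x^7 - 2048·x^8)·Dx^3  (order 3).
h: a_k = -1, 11, -3, -69, -11, 2967/5, -43, -49747/7, -171, …
ICs: h(0) = -1, h′(0) = 11, h′′(0) = -6.

f: a_k = 0, 12, 0, -64, 0, 3072/5, 0, -49152/7, 0, …
g: a_k = -1, -1, -3, -5, -11, -21, -43, -85, -171, …
Weyl lclm of L_f,L_g ⇒ L₀ (ord ≤ 3).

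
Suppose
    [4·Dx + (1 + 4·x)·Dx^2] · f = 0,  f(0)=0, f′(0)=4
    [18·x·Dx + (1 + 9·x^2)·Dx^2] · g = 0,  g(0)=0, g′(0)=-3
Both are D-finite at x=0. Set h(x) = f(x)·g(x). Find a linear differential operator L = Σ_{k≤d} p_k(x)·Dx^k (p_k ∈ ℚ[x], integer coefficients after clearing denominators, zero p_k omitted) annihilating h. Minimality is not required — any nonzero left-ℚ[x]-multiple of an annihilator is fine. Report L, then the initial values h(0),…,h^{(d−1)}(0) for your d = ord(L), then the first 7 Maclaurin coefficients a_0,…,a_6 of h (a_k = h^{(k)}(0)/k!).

L = (2448 + 17280·x + 76464·x^2 + 518400·x^3 + 1399680·x^4 + 2426112·x^5 + 1679616·x^7)·Dx + (452 + 10800·x + 98028·x^2 + 491184·x^3 + 1840320·x^4 + 4339008·x^5 + 6531840·x^6 + 1259712·x^7 + 5878656·x^8)·Dx^2 + (136 + 1912·x + 18576·x^2 + 103608·x^3 + 389448·x^4 + 1100304·x^5 + 2239488·x^6 + 3277584·x^7 + 1259712·x^8 + 3359232·x^9)·Dx^3 + (13 + 176·x + 1234·x^2 + 6048·x^3 + 22833·x^4 + 68688·x^5 + 154224·x^6 + 279936·x^7 + 399492·x^8 + 209952·x^9 + 419904·x^10)·Dx^4  (order 4).
h: a_k = 0, 0, -12, 24, -28, 120, -3084/5, …
ICs: h(0) = 0, h′(0) = 0, h′′(0) = -24, h′′′(0) = 144.

f: a_k = 0, 4, -8, 64/3, -64, 1024/5, -2048/3, …
g: a_k = 0, -3, 0, 9, 0, -243/5, 0, …
f·g: L₀ = L_f ⊗_s L_g, ord ≤ 2·2.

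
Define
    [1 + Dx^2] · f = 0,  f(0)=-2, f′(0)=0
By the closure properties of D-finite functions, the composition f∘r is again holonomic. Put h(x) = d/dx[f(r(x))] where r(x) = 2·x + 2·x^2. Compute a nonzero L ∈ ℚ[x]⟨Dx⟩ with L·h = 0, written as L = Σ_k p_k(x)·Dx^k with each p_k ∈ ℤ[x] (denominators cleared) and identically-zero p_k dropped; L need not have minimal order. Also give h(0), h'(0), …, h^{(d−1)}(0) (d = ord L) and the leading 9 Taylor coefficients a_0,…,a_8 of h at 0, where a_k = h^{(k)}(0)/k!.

f: a_k = -2, 0, 1, 0, -1/12, 0, 1/360, 0, -1/20160, …
L₀ from L_f via x↦r, Dx↦r'^{-1}Dx.
h₀' ⇒ L via d/dx closure of L₀.
L = (16 + 32·x + 96·x^2 + 128·x^3 + 64·x^4) + (-6 - 12·x)·Dx + (1 + 4·x + 4·x^2)·Dx^2  (order 2).
h: a_k = 0, 8, 24, 32/3, -80/3, -704/15, -448/15, 3328/315, 1088/35, …
ICs: h(0) = 0, h′(0) = 8.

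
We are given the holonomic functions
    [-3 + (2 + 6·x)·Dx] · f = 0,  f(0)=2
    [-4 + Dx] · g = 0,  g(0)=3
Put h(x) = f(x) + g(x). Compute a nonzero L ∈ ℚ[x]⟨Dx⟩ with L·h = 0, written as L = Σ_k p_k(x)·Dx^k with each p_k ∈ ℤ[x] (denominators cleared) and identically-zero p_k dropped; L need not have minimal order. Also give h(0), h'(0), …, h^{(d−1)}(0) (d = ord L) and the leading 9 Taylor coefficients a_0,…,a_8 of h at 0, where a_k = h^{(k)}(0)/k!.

L = (132 + 288·x) + (-73 - 384·x - 576·x^2)·Dx + (10 + 78·x + 144·x^2)·Dx^2  (order 2).
h: a_k = 5, 15, 87/4, 283/8, 1643/64, 24889/640, -98563/7680, 8626531/107520, -287151637/1720320, …
ICs: h(0) = 5, h′(0) = 15.

f: a_k = 2, 3, -9/4, 27/8, -405/64, 1701/128, -15309/512, 72171/1024, -2814669/16384, …
g: a_k = 3, 12, 24, 32, 32, 128/5, 256/15, 1024/105, 512/105, …
L₀ := lclm(L_f,L_g); ord L₀ ≤ 1+1.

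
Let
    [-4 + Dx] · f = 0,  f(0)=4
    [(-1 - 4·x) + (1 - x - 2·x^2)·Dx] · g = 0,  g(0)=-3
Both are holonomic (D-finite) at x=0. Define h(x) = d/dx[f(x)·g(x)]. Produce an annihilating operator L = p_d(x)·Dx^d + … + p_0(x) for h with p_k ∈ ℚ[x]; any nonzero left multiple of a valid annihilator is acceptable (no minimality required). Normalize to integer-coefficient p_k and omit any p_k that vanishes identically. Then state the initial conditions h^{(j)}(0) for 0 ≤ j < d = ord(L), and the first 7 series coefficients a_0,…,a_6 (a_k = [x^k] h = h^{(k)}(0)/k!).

f: a_k = 4, 16, 32, 128/3, 128/3, 512/15, 1024/45, …
g: a_k = -3, -3, -9, -15, -33, -63, -129, …
Sym-product of L_f,L_g gives L₀ (≤ ord 1).
Differentiate: ansatz ord ≤ ord L₀ ⇒ L.
L = (30 + 4·x - 72·x^2 + 64·x^4) + (-5 + 5·x + 18·x^2 - 8·x^3 - 16·x^4)·Dx  (order 1).
h: a_k = -60, -360, -1284, -3664, -9372, -22648, -158812/3, …
ICs: h(0) = -60.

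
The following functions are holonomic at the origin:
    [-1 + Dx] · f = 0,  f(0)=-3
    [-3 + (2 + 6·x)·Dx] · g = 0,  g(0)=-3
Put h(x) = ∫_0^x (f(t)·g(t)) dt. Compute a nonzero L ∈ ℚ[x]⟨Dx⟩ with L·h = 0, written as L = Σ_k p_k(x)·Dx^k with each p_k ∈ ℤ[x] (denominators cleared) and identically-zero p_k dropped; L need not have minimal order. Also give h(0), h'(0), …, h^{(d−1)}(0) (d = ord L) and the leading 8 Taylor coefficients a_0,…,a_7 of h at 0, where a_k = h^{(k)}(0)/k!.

L = (-5 - 6·x)·Dx + (2 + 6·x)·Dx^2  (order 2).
h: a_k = 0, 9, 45/4, 21/8, 213/64, -2013/640, 16157/2560, -12691/1024, …
ICs: h(0) = 0, h′(0) = 9.

f: a_k = -3, -3, -3/2, -1/2, -1/8, -1/40, -1/240, -1/1680, …
g: a_k = -3, -9/2, 27/8, -81/16, 1215/128, -5103/256, 45927/1024, -216513/2048, …
Product ⇒ symmetric product L₀, ord ≤ 1.
h=∫₀ˣh₀: take L = L₀·Dx.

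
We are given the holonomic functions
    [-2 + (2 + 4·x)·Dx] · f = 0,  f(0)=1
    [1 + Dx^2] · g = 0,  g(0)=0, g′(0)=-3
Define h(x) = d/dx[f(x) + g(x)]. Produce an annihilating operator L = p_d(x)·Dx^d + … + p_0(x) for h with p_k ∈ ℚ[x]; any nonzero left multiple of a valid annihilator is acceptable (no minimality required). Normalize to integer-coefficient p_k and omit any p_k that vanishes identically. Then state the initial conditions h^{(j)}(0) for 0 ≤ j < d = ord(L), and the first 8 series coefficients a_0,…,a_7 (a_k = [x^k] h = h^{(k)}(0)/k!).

f: a_k = 1, 1, -1/2, 1/2, -5/8, 7/8, -21/16, 33/16, …
g: a_k = 0, -3, 0, 1/2, 0, -1/40, 0, 1/1680, …
L₀ := lclm(L_f,L_g); ord L₀ ≤ 1+2.
h₀' ⇒ L via d/dx closure of L₀.
L = (-4 - x - x^2) + (-1 - 3·x - 3·x^2 - 2·x^3)·Dx + (-4 - x - x^2)·Dx^2 + (-1 - 3·x - 3·x^2 - 2·x^3)·Dx^3  (order 3).
h: a_k = -2, -1, 3, -5/2, 17/4, -63/8, 1733/120, -429/16, …
ICs: h(0) = -2, h′(0) = -1, h′′(0) = 6.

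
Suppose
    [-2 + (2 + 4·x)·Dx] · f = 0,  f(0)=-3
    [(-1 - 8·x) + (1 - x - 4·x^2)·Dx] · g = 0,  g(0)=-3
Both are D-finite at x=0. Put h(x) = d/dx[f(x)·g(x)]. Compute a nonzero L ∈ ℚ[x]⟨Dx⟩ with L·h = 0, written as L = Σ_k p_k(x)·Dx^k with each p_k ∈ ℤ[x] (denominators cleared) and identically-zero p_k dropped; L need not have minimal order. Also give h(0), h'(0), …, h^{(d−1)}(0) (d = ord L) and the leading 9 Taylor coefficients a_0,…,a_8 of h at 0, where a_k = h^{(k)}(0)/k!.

f: a_k = -3, -3, 3/2, -3/2, 15/8, -21/8, 63/16, -99/16, 1287/128, …
g: a_k = -3, -3, -15, -27, -87, -195, -543, -1323, -3495, …
Sym-product of L_f,L_g gives L₀ (≤ ord 1).
Differentiate: ansatz ord ≤ ord L₀ ⇒ L.
L = (11 + 84·x + 243·x^2 + 360·x^3 + 240·x^4) + (-2 - 11·x - 9·x^2 + 58·x^3 + 144·x^4 + 96·x^5)·Dx  (order 1).
h: a_k = 18, 99, 378, 2547/2, 16605/4, 100413/8, 76041/2, 1762443/16, 20474127/64, …
ICs: h(0) = 18.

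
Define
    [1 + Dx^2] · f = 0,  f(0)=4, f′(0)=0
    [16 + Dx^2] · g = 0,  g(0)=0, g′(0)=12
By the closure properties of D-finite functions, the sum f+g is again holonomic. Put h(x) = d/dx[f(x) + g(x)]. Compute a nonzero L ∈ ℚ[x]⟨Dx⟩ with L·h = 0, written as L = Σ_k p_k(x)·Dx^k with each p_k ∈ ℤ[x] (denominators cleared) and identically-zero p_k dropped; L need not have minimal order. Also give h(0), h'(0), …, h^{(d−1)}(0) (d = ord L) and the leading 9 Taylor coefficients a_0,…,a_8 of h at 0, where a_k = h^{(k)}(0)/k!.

L = 16 + 17·Dx^2 + Dx^4  (order 4).
h: a_k = 12, -4, -96, 2/3, 128, -1/30, -1024/15, 1/1260, 2048/105, …
ICs: h(0) = 12, h′(0) = -4, h′′(0) = -192, h′′′(0) = 4.

f: a_k = 4, 0, -2, 0, 1/6, 0, -1/180, 0, 1/10080, …
g: a_k = 0, 12, 0, -32, 0, 128/5, 0, -1024/105, 0, …
L₀ := lclm(L_f,L_g); ord L₀ ≤ 2+2.
h₀' ⇒ L via d/dx closure of L₀.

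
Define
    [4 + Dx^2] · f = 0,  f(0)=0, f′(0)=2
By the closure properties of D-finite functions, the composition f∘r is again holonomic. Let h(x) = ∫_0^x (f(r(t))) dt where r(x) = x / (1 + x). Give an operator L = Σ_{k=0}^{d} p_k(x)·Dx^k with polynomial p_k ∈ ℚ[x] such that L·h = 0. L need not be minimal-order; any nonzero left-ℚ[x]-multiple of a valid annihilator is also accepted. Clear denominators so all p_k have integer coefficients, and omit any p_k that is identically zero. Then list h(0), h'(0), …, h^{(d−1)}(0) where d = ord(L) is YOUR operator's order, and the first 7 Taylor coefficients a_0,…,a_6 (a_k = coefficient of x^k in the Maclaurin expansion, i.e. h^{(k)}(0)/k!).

f: a_k = 0, 2, 0, -4/3, 0, 4/15, 0, …
f∘r: x↦r, Dx↦Dx/r' in L_f ⇒ L₀.
h=∫₀ˣh₀: take L = L₀·Dx.
L = 4·Dx + (2 + 6·x + 6·x^2 + 2·x^3)·Dx^2 + (1 + 4·x + 6·x^2 + 4·x^3 + x^4)·Dx^3  (order 3).
h: a_k = 0, 0, 1, -2/3, 1/6, 2/5, -43/45, …
ICs: h(0) = 0, h′(0) = 0, h′′(0) = 2.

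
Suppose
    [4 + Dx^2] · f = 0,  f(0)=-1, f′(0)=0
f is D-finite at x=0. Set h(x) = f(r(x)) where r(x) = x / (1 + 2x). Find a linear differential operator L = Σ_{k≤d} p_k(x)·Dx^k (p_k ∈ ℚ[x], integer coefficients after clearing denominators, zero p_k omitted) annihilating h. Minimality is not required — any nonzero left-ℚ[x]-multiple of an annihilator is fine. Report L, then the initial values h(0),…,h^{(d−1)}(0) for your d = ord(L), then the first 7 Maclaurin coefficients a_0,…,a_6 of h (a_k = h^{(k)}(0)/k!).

L = 4 + (4 + 24·x + 48·x^2 + 32·x^3)·Dx + (1 + 8·x + 24·x^2 + 32·x^3 + 16·x^4)·Dx^2  (order 2).
h: a_k = -1, 0, 2, -8, 70/3, -176/3, 6004/45, …
ICs: h(0) = -1, h′(0) = 0.

f: a_k = -1, 0, 2, 0, -2/3, 0, 4/45, …
Change of var in L_f (x↦r) gives L₀.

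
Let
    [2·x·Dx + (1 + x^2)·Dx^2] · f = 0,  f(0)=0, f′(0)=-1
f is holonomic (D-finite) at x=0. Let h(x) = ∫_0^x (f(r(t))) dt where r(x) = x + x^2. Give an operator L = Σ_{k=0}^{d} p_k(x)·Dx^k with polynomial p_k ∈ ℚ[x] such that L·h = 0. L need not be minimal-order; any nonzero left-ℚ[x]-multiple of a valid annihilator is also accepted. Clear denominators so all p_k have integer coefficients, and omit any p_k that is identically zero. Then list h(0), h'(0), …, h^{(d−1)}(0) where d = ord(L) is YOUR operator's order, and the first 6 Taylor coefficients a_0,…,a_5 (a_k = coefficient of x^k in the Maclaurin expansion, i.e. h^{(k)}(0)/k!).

L = (-2 + 2·x + 8·x^2 + 12·x^3 + 6·x^4)·Dx^2 + (1 + 2·x + x^2 + 4·x^3 + 5·x^4 + 2·x^5)·Dx^3  (order 3).
h: a_k = 0, 0, -1/2, -1/3, 1/12, 1/5, …
ICs: h(0) = 0, h′(0) = 0, h′′(0) = -1.

f: a_k = 0, -1, 0, 1/3, 0, -1/5, …
Substitute x→r, Dx→(1/r')Dx; clear ⇒ L₀.
h=∫h₀ ⇒ L = L₀·Dx.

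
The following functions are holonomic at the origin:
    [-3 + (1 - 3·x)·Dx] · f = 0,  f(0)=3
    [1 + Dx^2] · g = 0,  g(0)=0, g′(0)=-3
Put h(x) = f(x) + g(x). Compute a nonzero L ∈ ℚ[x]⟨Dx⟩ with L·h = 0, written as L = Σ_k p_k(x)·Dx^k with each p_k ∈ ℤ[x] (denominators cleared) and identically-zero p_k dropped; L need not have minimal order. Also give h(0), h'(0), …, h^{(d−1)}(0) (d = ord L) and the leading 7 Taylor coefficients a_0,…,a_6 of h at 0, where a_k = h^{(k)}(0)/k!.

L = (165 - 18·x + 27·x^2) + (-19 + 63·x - 27·x^2 + 27·x^3)·Dx + (165 - 18·x + 27·x^2)·Dx^2 + (-19 + 63·x - 27·x^2 + 27·x^3)·Dx^3  (order 3).
h: a_k = 3, 6, 27, 163/2, 243, 29159/40, 2187, …
ICs: h(0) = 3, h′(0) = 6, h′′(0) = 54.

f: a_k = 3, 9, 27, 81, 243, 729, 2187, …
g: a_k = 0, -3, 0, 1/2, 0, -1/40, 0, …
Weyl lclm of L_f,L_g ⇒ L₀ (ord ≤ 3).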